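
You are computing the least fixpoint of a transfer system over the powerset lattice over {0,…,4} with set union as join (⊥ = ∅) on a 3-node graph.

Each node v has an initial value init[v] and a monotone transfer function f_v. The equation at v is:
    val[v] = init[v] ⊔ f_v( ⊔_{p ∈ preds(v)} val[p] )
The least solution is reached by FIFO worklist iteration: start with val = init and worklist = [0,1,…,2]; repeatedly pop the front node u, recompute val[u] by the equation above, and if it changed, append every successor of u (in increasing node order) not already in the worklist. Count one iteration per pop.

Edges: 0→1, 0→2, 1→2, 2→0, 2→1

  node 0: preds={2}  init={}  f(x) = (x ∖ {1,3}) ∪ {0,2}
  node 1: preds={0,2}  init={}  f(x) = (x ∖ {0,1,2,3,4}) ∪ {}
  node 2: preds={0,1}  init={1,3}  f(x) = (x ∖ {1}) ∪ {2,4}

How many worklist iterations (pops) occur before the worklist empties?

Worklist (6 pops):
  #1 pop 0: in={1,3} → {0,2} (was {}); enqueue []
  #2 pop 1: in={0,1,2,3} → {} (no change)
  #3 pop 2: in={0,2} → {0,1,2,3,4} (was {1,3}); enqueue [0,1]
  #4 pop 0: in={0,1,2,3,4} → {0,2,4} (was {0,2}); enqueue [2]
  #5 pop 1: in={0,1,2,3,4} → {} (no change)
  #6 pop 2: in={0,2,4} → {0,1,2,3,4} (no change)

Fixpoint:
  val[0] = {0,2,4}
  val[1] = {}
  val[2] = {0,1,2,3,4}

6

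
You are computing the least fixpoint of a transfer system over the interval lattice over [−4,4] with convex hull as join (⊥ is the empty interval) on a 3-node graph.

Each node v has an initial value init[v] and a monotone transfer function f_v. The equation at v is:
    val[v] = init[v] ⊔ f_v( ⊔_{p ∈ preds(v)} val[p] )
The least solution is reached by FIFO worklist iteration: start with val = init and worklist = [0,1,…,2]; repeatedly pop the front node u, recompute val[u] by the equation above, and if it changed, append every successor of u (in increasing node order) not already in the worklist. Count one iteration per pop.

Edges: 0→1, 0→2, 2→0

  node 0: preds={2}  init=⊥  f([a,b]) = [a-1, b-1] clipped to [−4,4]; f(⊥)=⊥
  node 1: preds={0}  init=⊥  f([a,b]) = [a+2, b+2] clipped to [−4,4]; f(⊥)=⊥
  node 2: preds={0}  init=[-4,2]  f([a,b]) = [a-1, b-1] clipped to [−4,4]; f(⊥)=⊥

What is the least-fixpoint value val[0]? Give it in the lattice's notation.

[-4,1]

Worklist (3 pops):
  #1 pop 0: in=[-4,2] → [-4,1] (was ⊥); enqueue []
  #2 pop 1: in=[-4,1] → [-2,3] (was ⊥); enqueue []
  #3 pop 2: in=[-4,1] → [-4,2] (no change)

Fixpoint:
  val[0] = [-4,1]
  val[1] = [-2,3]
  val[2] = [-4,2]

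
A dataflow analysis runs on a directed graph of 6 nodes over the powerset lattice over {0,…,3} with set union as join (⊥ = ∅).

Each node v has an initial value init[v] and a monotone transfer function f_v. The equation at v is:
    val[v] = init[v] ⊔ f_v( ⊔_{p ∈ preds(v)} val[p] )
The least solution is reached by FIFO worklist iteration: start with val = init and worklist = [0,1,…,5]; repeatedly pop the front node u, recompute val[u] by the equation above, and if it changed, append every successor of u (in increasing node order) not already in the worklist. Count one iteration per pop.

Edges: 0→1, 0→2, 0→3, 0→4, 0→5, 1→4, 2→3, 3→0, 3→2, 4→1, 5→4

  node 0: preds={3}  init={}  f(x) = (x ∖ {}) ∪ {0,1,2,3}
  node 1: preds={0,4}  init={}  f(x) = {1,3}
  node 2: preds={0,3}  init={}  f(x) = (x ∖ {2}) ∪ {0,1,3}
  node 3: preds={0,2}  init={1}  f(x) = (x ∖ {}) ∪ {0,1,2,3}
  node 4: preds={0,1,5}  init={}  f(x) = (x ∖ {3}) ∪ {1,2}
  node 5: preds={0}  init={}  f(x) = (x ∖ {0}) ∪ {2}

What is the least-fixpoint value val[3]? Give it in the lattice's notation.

{0,1,2,3}

Iteration log — 10 steps:
  step 1. node 0  ⊔preds={1}  new={0,1,2,3}  old={}  +wl: 
  step 2. node 1  ⊔preds={0,1,2,3}  new={1,3}  old={}  +wl: 
  step 3. node 2  ⊔preds={0,1,2,3}  new={0,1,3}  old={}  +wl: 
  step 4. node 3  ⊔preds={0,1,2,3}  new={0,1,2,3}  old={1}  +wl: 0,2
  step 5. node 4  ⊔preds={0,1,2,3}  new={0,1,2}  old={}  +wl: 1
  step 6. node 5  ⊔preds={0,1,2,3}  new={1,2,3}  old={}  +wl: 4
  step 7. node 0  ⊔preds={0,1,2,3}  new={0,1,2,3}  stable
  step 8. node 2  ⊔preds={0,1,2,3}  new={0,1,3}  stable
  step 9. node 1  ⊔preds={0,1,2,3}  new={1,3}  stable
  step 10. node 4  ⊔preds={0,1,2,3}  new={0,1,2}  stable

Least fixpoint reached:
  node 0: {0,1,2,3}
  node 1: {1,3}
  node 2: {0,1,3}
  node 3: {0,1,2,3}
  node 4: {0,1,2}
  node 5: {1,2,3}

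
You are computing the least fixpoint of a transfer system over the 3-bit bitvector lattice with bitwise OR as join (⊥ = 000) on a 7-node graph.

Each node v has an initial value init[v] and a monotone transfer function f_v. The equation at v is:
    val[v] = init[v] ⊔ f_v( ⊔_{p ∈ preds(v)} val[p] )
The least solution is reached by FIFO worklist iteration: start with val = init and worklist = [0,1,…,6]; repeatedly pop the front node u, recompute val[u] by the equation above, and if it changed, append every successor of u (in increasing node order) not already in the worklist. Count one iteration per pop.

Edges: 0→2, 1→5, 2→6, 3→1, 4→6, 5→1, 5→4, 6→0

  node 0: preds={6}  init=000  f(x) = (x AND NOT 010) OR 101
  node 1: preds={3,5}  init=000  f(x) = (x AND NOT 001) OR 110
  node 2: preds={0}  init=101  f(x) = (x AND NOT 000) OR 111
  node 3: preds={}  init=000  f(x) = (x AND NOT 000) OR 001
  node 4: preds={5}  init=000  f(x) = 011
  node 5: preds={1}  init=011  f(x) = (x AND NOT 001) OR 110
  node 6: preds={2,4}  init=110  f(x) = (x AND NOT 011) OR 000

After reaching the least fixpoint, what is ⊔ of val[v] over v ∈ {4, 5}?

Trace (9 dequeues):
  [1] u=0 | in 110 | out 101 | prev 000 | push {}
  [2] u=1 | in 011 | out 110 | prev 000 | push {}
  [3] u=2 | in 101 | out 111 | prev 101 | push {}
  [4] u=3 | in 000 | out 001 | prev 000 | push {1}
  [5] u=4 | in 011 | out 011 | prev 000 | push {}
  [6] u=5 | in 110 | out 111 | prev 011 | push {4}
  [7] u=6 | in 111 | out 110 | ==
  [8] u=1 | in 111 | out 110 | ==
  [9] u=4 | in 111 | out 011 | ==

Converged values:
  [0] 101
  [1] 110
  [2] 111
  [3] 001
  [4] 011
  [5] 111
  [6] 110

111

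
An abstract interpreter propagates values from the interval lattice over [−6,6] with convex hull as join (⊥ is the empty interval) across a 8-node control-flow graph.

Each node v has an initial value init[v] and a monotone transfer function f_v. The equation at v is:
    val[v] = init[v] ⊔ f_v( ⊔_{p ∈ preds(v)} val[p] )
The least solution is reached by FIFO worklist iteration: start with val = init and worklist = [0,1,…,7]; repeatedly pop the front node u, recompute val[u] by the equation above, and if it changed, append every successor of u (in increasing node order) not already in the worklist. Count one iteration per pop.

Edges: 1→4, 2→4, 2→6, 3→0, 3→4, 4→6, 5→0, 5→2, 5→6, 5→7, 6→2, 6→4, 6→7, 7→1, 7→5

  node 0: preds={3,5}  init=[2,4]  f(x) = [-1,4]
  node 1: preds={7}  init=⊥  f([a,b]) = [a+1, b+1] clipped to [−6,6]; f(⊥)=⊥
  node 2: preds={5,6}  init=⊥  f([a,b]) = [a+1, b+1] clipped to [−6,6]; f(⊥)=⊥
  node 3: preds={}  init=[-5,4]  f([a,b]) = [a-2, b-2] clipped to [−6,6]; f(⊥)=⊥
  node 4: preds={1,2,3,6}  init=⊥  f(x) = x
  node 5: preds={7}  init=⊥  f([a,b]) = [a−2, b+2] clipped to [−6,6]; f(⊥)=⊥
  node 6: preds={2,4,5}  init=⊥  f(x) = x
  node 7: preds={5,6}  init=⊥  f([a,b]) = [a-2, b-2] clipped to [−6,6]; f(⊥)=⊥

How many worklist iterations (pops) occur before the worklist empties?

Trace (33 dequeues):
  [1] u=0 | in [-5,4] | out [-1,4] | prev [2,4] | push {}
  [2] u=1 | in ⊥ | out ⊥ | ==
  [3] u=2 | in ⊥ | out ⊥ | ==
  [4] u=3 | in ⊥ | out [-5,4] | ==
  [5] u=4 | in [-5,4] | out [-5,4] | prev ⊥ | push {}
  [6] u=5 | in ⊥ | out ⊥ | ==
  [7] u=6 | in [-5,4] | out [-5,4] | prev ⊥ | push {2,4}
  [8] u=7 | in [-5,4] | out [-6,2] | prev ⊥ | push {1,5}
  [9] u=2 | in [-5,4] | out [-4,5] | prev ⊥ | push {6}
  [10] u=4 | in [-5,5] | out [-5,5] | prev [-5,4] | push {}
  [11] u=1 | in [-6,2] | out [-5,3] | prev ⊥ | push {4}
  [12] u=5 | in [-6,2] | out [-6,4] | prev ⊥ | push {0,2,7}
  [13] u=6 | in [-6,5] | out [-6,5] | prev [-5,4] | push {}
  [14] u=4 | in [-6,5] | out [-6,5] | prev [-5,5] | push {6}
  [15] u=0 | in [-6,4] | out [-1,4] | ==
  [16] u=2 | in [-6,5] | out [-5,6] | prev [-4,5] | push {4}
  [17] u=7 | in [-6,5] | out [-6,3] | prev [-6,2] | push {1,5}
  [18] u=6 | in [-6,6] | out [-6,6] | prev [-6,5] | push {2,7}
  [19] u=4 | in [-6,6] | out [-6,6] | prev [-6,5] | push {6}
  [20] u=1 | in [-6,3] | out [-5,4] | prev [-5,3] | push {4}
  [21] u=5 | in [-6,3] | out [-6,5] | prev [-6,4] | push {0}
  [22] u=2 | in [-6,6] | out [-5,6] | ==
  [23] u=7 | in [-6,6] | out [-6,4] | prev [-6,3] | push {1,5}
  [24] u=6 | in [-6,6] | out [-6,6] | ==
  [25] u=4 | in [-6,6] | out [-6,6] | ==
  [26] u=0 | in [-6,5] | out [-1,4] | ==
  [27] u=1 | in [-6,4] | out [-5,5] | prev [-5,4] | push {4}
  [28] u=5 | in [-6,4] | out [-6,6] | prev [-6,5] | push {0,2,6,7}
  [29] u=4 | in [-6,6] | out [-6,6] | ==
  [30] u=0 | in [-6,6] | out [-1,4] | ==
  [31] u=2 | in [-6,6] | out [-5,6] | ==
  [32] u=6 | in [-6,6] | out [-6,6] | ==
  [33] u=7 | in [-6,6] | out [-6,4] | ==

Converged values:
  [0] [-1,4]
  [1] [-5,5]
  [2] [-5,6]
  [3] [-5,4]
  [4] [-6,6]
  [5] [-6,6]
  [6] [-6,6]
  [7] [-6,4]

33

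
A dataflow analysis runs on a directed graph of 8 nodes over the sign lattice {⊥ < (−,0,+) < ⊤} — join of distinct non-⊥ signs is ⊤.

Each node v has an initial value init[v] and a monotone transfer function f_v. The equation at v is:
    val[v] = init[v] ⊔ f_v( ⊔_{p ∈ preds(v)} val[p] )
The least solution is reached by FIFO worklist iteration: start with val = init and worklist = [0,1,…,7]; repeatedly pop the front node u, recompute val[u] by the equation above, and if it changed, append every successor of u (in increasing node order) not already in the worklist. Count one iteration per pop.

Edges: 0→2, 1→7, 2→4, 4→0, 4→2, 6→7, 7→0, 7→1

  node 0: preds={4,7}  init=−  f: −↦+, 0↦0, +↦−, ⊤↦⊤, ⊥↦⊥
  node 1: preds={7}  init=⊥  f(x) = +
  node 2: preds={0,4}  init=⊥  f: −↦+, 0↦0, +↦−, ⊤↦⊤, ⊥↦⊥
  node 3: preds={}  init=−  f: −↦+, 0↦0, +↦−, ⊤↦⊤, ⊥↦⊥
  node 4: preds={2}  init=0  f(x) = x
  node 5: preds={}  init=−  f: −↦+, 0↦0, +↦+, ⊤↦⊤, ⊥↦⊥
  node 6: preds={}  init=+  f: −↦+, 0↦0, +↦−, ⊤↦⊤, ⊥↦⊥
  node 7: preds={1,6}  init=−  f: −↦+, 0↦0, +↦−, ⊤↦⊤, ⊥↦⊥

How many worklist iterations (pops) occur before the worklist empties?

10

Iteration log — 10 steps:
  step 1. node 0  ⊔preds=⊤  new=⊤  old=−  +wl: 
  step 2. node 1  ⊔preds=−  new=+  old=⊥  +wl: 
  step 3. node 2  ⊔preds=⊤  new=⊤  old=⊥  +wl: 
  step 4. node 3  ⊔preds=⊥  new=−  stable
  step 5. node 4  ⊔preds=⊤  new=⊤  old=0  +wl: 0,2
  step 6. node 5  ⊔preds=⊥  new=−  stable
  step 7. node 6  ⊔preds=⊥  new=+  stable
  step 8. node 7  ⊔preds=+  new=−  stable
  step 9. node 0  ⊔preds=⊤  new=⊤  stable
  step 10. node 2  ⊔preds=⊤  new=⊤  stable

Least fixpoint reached:
  node 0: ⊤
  node 1: +
  node 2: ⊤
  node 3: −
  node 4: ⊤
  node 5: −
  node 6: +
  node 7: −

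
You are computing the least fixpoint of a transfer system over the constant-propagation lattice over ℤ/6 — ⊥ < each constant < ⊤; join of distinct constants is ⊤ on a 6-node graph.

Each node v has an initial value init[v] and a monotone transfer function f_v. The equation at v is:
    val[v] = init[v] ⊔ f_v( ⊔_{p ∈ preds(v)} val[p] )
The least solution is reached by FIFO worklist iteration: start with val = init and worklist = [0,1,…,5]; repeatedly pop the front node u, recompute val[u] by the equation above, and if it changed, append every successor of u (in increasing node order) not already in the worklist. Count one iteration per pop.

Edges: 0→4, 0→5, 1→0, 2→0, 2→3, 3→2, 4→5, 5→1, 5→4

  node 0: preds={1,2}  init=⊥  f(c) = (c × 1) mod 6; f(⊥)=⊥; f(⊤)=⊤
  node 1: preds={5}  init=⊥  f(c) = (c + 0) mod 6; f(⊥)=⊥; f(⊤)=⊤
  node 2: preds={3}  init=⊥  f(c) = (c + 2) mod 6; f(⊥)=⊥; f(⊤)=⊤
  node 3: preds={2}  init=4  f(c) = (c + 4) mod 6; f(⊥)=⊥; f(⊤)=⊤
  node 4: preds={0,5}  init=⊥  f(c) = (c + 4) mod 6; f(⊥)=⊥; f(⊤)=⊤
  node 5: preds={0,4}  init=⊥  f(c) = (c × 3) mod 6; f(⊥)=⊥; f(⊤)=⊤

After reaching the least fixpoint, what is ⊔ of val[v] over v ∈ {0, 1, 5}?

Worklist (14 pops):
  #1 pop 0: in=⊥ → ⊥ (no change)
  #2 pop 1: in=⊥ → ⊥ (no change)
  #3 pop 2: in=4 → 0 (was ⊥); enqueue [0]
  #4 pop 3: in=0 → 4 (no change)
  #5 pop 4: in=⊥ → ⊥ (no change)
  #6 pop 5: in=⊥ → ⊥ (no change)
  #7 pop 0: in=0 → 0 (was ⊥); enqueue [4,5]
  #8 pop 4: in=0 → 4 (was ⊥); enqueue []
  #9 pop 5: in=⊤ → ⊤ (was ⊥); enqueue [1,4]
  #10 pop 1: in=⊤ → ⊤ (was ⊥); enqueue [0]
  #11 pop 4: in=⊤ → ⊤ (was 4); enqueue [5]
  #12 pop 0: in=⊤ → ⊤ (was 0); enqueue [4]
  #13 pop 5: in=⊤ → ⊤ (no change)
  #14 pop 4: in=⊤ → ⊤ (no change)

Fixpoint:
  val[0] = ⊤
  val[1] = ⊤
  val[2] = 0
  val[3] = 4
  val[4] = ⊤
  val[5] = ⊤

⊤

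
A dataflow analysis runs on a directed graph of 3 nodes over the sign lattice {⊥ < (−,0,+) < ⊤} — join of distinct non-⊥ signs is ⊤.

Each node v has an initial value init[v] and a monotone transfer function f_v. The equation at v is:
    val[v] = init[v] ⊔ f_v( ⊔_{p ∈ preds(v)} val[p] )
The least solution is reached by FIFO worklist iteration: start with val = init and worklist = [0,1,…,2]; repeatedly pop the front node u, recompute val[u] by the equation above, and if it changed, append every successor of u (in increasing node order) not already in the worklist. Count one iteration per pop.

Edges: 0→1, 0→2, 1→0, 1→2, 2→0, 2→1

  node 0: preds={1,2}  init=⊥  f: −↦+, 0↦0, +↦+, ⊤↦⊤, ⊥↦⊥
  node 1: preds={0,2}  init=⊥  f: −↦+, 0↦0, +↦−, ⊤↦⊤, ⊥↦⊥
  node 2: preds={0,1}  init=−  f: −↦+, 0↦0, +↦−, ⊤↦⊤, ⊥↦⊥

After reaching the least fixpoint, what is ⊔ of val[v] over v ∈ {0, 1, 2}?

⊤

Trace (6 dequeues):
  [1] u=0 | in − | out + | prev ⊥ | push {}
  [2] u=1 | in ⊤ | out ⊤ | prev ⊥ | push {0}
  [3] u=2 | in ⊤ | out ⊤ | prev − | push {1}
  [4] u=0 | in ⊤ | out ⊤ | prev + | push {2}
  [5] u=1 | in ⊤ | out ⊤ | ==
  [6] u=2 | in ⊤ | out ⊤ | ==

Converged values:
  [0] ⊤
  [1] ⊤
  [2] ⊤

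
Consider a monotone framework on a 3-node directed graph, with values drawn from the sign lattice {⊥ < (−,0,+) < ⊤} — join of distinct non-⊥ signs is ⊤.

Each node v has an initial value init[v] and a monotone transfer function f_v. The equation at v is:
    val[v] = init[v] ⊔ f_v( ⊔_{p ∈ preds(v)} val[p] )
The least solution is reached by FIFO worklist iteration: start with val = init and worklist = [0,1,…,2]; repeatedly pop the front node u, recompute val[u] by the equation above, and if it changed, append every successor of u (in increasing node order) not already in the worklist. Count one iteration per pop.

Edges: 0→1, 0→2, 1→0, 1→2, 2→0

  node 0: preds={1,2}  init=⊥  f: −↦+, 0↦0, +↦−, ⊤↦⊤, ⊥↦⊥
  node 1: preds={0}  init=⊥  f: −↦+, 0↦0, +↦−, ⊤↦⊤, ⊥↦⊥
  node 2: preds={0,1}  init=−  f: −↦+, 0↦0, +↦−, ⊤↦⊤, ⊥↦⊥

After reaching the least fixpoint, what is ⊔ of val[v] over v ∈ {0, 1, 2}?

Trace (7 dequeues):
  [1] u=0 | in − | out + | prev ⊥ | push {}
  [2] u=1 | in + | out − | prev ⊥ | push {0}
  [3] u=2 | in ⊤ | out ⊤ | prev − | push {}
  [4] u=0 | in ⊤ | out ⊤ | prev + | push {1,2}
  [5] u=1 | in ⊤ | out ⊤ | prev − | push {0}
  [6] u=2 | in ⊤ | out ⊤ | ==
  [7] u=0 | in ⊤ | out ⊤ | ==

Converged values:
  [0] ⊤
  [1] ⊤
  [2] ⊤

⊤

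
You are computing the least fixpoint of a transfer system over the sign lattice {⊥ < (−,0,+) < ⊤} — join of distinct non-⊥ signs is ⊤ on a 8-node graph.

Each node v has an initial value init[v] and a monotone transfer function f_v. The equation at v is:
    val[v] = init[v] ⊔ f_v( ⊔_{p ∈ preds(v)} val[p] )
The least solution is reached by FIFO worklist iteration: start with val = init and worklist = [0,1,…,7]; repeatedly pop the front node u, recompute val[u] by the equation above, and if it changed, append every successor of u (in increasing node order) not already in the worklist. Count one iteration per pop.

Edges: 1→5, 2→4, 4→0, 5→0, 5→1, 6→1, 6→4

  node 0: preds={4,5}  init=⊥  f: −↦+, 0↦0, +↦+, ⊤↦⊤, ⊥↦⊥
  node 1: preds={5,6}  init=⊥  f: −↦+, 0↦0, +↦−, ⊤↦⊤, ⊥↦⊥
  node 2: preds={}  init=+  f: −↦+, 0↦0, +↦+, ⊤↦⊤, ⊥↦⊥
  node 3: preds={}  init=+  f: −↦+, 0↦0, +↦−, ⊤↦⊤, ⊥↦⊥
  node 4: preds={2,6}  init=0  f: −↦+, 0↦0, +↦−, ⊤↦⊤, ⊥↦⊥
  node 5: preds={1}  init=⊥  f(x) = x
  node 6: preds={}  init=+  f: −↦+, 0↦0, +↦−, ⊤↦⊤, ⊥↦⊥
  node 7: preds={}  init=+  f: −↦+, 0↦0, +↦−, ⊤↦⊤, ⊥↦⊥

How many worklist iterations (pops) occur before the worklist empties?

Worklist (13 pops):
  #1 pop 0: in=0 → 0 (was ⊥); enqueue []
  #2 pop 1: in=+ → − (was ⊥); enqueue []
  #3 pop 2: in=⊥ → + (no change)
  #4 pop 3: in=⊥ → + (no change)
  #5 pop 4: in=+ → ⊤ (was 0); enqueue [0]
  #6 pop 5: in=− → − (was ⊥); enqueue [1]
  #7 pop 6: in=⊥ → + (no change)
  #8 pop 7: in=⊥ → + (no change)
  #9 pop 0: in=⊤ → ⊤ (was 0); enqueue []
  #10 pop 1: in=⊤ → ⊤ (was −); enqueue [5]
  #11 pop 5: in=⊤ → ⊤ (was −); enqueue [0,1]
  #12 pop 0: in=⊤ → ⊤ (no change)
  #13 pop 1: in=⊤ → ⊤ (no change)

Fixpoint:
  val[0] = ⊤
  val[1] = ⊤
  val[2] = +
  val[3] = +
  val[4] = ⊤
  val[5] = ⊤
  val[6] = +
  val[7] = +

13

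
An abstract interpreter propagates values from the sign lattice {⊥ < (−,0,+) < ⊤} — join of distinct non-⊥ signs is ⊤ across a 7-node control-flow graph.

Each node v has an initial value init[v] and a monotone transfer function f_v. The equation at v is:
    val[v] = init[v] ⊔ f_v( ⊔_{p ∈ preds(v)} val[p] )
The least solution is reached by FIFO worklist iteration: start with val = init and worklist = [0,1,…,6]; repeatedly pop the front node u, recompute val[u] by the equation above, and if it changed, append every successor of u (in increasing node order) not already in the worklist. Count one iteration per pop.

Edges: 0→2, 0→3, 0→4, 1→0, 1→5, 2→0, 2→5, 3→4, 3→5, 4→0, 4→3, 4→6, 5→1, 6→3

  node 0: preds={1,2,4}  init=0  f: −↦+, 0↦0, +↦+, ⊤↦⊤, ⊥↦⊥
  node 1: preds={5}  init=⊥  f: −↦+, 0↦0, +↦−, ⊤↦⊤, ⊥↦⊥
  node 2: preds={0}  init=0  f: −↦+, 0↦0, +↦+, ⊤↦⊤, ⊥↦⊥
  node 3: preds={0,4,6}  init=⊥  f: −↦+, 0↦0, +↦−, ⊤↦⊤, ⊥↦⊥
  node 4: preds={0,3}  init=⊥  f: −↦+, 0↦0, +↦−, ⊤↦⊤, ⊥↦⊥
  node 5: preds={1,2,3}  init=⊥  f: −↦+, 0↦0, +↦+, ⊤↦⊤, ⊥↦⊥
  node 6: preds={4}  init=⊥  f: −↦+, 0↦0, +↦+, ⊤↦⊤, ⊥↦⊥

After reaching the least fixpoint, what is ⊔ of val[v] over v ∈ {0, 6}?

Trace (12 dequeues):
  [1] u=0 | in 0 | out 0 | ==
  [2] u=1 | in ⊥ | out ⊥ | ==
  [3] u=2 | in 0 | out 0 | ==
  [4] u=3 | in 0 | out 0 | prev ⊥ | push {}
  [5] u=4 | in 0 | out 0 | prev ⊥ | push {0,3}
  [6] u=5 | in 0 | out 0 | prev ⊥ | push {1}
  [7] u=6 | in 0 | out 0 | prev ⊥ | push {}
  [8] u=0 | in 0 | out 0 | ==
  [9] u=3 | in 0 | out 0 | ==
  [10] u=1 | in 0 | out 0 | prev ⊥ | push {0,5}
  [11] u=0 | in 0 | out 0 | ==
  [12] u=5 | in 0 | out 0 | ==

Converged values:
  [0] 0
  [1] 0
  [2] 0
  [3] 0
  [4] 0
  [5] 0
  [6] 0

0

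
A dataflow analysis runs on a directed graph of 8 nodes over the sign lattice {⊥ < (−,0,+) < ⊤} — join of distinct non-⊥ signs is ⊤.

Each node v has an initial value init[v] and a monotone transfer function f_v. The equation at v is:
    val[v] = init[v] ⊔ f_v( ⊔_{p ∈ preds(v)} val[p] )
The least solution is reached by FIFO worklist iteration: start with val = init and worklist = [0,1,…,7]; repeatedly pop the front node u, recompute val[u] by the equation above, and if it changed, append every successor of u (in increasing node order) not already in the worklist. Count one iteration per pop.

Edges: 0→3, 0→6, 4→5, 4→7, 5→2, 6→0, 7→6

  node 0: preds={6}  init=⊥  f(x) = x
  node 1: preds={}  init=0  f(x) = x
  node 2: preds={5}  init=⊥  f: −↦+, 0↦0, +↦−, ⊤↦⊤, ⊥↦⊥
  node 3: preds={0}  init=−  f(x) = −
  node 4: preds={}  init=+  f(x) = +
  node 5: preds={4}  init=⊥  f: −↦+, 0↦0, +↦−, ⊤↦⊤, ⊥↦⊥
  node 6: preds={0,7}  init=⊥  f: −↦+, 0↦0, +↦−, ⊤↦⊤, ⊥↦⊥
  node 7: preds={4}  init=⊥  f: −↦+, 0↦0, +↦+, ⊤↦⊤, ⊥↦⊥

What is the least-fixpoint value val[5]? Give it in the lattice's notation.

−

Trace (16 dequeues):
  [1] u=0 | in ⊥ | out ⊥ | ==
  [2] u=1 | in ⊥ | out 0 | ==
  [3] u=2 | in ⊥ | out ⊥ | ==
  [4] u=3 | in ⊥ | out − | ==
  [5] u=4 | in ⊥ | out + | ==
  [6] u=5 | in + | out − | prev ⊥ | push {2}
  [7] u=6 | in ⊥ | out ⊥ | ==
  [8] u=7 | in + | out + | prev ⊥ | push {6}
  [9] u=2 | in − | out + | prev ⊥ | push {}
  [10] u=6 | in + | out − | prev ⊥ | push {0}
  [11] u=0 | in − | out − | prev ⊥ | push {3,6}
  [12] u=3 | in − | out − | ==
  [13] u=6 | in ⊤ | out ⊤ | prev − | push {0}
  [14] u=0 | in ⊤ | out ⊤ | prev − | push {3,6}
  [15] u=3 | in ⊤ | out − | ==
  [16] u=6 | in ⊤ | out ⊤ | ==

Converged values:
  [0] ⊤
  [1] 0
  [2] +
  [3] −
  [4] +
  [5] −
  [6] ⊤
  [7] +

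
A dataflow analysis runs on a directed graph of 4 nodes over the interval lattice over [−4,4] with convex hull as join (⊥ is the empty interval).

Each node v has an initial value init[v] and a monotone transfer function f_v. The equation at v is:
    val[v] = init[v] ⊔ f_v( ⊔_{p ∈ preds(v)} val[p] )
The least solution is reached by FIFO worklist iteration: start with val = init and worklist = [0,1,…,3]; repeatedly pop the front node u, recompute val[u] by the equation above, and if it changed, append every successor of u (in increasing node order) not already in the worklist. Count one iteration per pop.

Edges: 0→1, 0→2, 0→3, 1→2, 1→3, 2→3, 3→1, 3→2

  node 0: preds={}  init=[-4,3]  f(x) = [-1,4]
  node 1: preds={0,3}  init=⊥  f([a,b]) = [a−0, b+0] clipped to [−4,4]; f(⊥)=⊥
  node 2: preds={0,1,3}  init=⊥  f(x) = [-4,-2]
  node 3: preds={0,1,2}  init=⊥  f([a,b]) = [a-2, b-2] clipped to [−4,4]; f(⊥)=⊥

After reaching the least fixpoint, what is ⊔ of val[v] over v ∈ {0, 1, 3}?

Worklist (6 pops):
  #1 pop 0: in=⊥ → [-4,4] (was [-4,3]); enqueue []
  #2 pop 1: in=[-4,4] → [-4,4] (was ⊥); enqueue []
  #3 pop 2: in=[-4,4] → [-4,-2] (was ⊥); enqueue []
  #4 pop 3: in=[-4,4] → [-4,2] (was ⊥); enqueue [1,2]
  #5 pop 1: in=[-4,4] → [-4,4] (no change)
  #6 pop 2: in=[-4,4] → [-4,-2] (no change)

Fixpoint:
  val[0] = [-4,4]
  val[1] = [-4,4]
  val[2] = [-4,-2]
  val[3] = [-4,2]

[-4,4]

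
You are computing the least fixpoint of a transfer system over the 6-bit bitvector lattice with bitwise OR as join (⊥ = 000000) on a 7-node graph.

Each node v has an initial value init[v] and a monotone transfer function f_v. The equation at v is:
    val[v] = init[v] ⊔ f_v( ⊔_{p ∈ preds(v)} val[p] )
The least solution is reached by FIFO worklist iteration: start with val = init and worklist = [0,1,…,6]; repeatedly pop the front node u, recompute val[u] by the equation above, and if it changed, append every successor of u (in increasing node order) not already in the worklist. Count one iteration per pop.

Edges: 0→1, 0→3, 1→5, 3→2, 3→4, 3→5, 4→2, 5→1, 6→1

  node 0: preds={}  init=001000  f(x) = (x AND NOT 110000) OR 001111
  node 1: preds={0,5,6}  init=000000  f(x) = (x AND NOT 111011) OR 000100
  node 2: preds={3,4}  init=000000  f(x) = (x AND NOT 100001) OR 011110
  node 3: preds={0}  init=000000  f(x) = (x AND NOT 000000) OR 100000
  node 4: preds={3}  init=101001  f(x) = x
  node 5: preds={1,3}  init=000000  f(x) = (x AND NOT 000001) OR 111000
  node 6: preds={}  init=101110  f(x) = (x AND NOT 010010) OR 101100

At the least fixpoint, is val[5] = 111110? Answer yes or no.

yes

Iteration log — 9 steps:
  step 1. node 0  ⊔preds=000000  new=001111  old=001000  +wl: 
  step 2. node 1  ⊔preds=101111  new=000100  old=000000  +wl: 
  step 3. node 2  ⊔preds=101001  new=011110  old=000000  +wl: 
  step 4. node 3  ⊔preds=001111  new=101111  old=000000  +wl: 2
  step 5. node 4  ⊔preds=101111  new=101111  old=101001  +wl: 
  step 6. node 5  ⊔preds=101111  new=111110  old=000000  +wl: 1
  step 7. node 6  ⊔preds=000000  new=101110  stable
  step 8. node 2  ⊔preds=101111  new=011110  stable
  step 9. node 1  ⊔preds=111111  new=000100  stable

Least fixpoint reached:
  node 0: 001111
  node 1: 000100
  node 2: 011110
  node 3: 101111
  node 4: 101111
  node 5: 111110
  node 6: 101110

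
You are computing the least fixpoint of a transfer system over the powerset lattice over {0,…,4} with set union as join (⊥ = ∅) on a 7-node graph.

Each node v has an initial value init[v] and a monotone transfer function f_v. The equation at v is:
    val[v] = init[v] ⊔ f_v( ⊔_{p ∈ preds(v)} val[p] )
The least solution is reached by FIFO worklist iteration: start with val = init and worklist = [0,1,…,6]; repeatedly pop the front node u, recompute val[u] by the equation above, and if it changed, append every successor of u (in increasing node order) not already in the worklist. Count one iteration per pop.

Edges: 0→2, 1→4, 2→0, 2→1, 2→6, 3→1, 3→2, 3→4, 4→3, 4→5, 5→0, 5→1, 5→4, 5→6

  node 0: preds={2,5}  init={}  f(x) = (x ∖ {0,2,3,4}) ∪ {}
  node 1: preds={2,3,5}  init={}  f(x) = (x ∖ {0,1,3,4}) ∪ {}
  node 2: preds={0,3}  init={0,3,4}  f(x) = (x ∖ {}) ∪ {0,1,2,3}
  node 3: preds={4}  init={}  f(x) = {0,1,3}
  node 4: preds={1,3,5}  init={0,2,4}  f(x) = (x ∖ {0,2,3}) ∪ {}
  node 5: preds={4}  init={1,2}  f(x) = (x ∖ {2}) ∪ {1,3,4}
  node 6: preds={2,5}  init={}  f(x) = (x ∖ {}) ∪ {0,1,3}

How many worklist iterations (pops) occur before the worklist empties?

Worklist (12 pops):
  #1 pop 0: in={0,1,2,3,4} → {1} (was {}); enqueue []
  #2 pop 1: in={0,1,2,3,4} → {2} (was {}); enqueue []
  #3 pop 2: in={1} → {0,1,2,3,4} (was {0,3,4}); enqueue [0,1]
  #4 pop 3: in={0,2,4} → {0,1,3} (was {}); enqueue [2]
  #5 pop 4: in={0,1,2,3} → {0,1,2,4} (was {0,2,4}); enqueue [3]
  #6 pop 5: in={0,1,2,4} → {0,1,2,3,4} (was {1,2}); enqueue [4]
  #7 pop 6: in={0,1,2,3,4} → {0,1,2,3,4} (was {}); enqueue []
  #8 pop 0: in={0,1,2,3,4} → {1} (no change)
  #9 pop 1: in={0,1,2,3,4} → {2} (no change)
  #10 pop 2: in={0,1,3} → {0,1,2,3,4} (no change)
  #11 pop 3: in={0,1,2,4} → {0,1,3} (no change)
  #12 pop 4: in={0,1,2,3,4} → {0,1,2,4} (no change)

Fixpoint:
  val[0] = {1}
  val[1] = {2}
  val[2] = {0,1,2,3,4}
  val[3] = {0,1,3}
  val[4] = {0,1,2,4}
  val[5] = {0,1,2,3,4}
  val[6] = {0,1,2,3,4}

12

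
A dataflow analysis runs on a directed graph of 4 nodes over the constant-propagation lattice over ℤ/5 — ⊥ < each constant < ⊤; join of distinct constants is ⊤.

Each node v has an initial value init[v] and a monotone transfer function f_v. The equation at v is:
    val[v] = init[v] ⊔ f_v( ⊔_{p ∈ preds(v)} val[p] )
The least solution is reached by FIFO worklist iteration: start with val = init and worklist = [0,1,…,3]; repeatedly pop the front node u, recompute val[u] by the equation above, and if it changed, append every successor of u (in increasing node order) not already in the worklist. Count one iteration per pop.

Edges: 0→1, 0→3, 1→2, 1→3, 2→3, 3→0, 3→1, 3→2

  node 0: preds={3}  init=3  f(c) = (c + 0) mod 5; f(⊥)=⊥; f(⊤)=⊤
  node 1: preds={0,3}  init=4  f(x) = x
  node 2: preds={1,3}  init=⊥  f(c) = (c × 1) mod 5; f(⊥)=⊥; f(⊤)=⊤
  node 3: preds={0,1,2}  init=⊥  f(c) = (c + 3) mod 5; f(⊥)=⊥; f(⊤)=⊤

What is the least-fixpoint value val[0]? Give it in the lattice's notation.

⊤

Trace (8 dequeues):
  [1] u=0 | in ⊥ | out 3 | ==
  [2] u=1 | in 3 | out ⊤ | prev 4 | push {}
  [3] u=2 | in ⊤ | out ⊤ | prev ⊥ | push {}
  [4] u=3 | in ⊤ | out ⊤ | prev ⊥ | push {0,1,2}
  [5] u=0 | in ⊤ | out ⊤ | prev 3 | push {3}
  [6] u=1 | in ⊤ | out ⊤ | ==
  [7] u=2 | in ⊤ | out ⊤ | ==
  [8] u=3 | in ⊤ | out ⊤ | ==

Converged values:
  [0] ⊤
  [1] ⊤
  [2] ⊤
  [3] ⊤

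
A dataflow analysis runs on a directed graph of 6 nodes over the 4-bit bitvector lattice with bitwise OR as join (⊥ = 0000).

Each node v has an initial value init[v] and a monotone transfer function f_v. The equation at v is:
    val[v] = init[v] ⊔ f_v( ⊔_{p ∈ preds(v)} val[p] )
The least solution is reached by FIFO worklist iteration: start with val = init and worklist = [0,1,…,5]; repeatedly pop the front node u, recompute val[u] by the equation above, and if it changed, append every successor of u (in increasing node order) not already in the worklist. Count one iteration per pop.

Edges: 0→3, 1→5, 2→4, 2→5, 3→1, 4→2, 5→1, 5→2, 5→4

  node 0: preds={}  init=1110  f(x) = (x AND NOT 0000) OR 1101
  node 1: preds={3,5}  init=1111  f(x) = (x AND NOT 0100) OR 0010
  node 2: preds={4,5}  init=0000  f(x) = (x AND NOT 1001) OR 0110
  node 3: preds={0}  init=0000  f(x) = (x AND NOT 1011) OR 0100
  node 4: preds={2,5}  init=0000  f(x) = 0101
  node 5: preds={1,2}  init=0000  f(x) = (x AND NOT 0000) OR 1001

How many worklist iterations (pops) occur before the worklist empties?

Iteration log — 9 steps:
  step 1. node 0  ⊔preds=0000  new=1111  old=1110  +wl: 
  step 2. node 1  ⊔preds=0000  new=1111  stable
  step 3. node 2  ⊔preds=0000  new=0110  old=0000  +wl: 
  step 4. node 3  ⊔preds=1111  new=0100  old=0000  +wl: 1
  step 5. node 4  ⊔preds=0110  new=0101  old=0000  +wl: 2
  step 6. node 5  ⊔preds=1111  new=1111  old=0000  +wl: 4
  step 7. node 1  ⊔preds=1111  new=1111  stable
  step 8. node 2  ⊔preds=1111  new=0110  stable
  step 9. node 4  ⊔preds=1111  new=0101  stable

Least fixpoint reached:
  node 0: 1111
  node 1: 1111
  node 2: 0110
  node 3: 0100
  node 4: 0101
  node 5: 1111

9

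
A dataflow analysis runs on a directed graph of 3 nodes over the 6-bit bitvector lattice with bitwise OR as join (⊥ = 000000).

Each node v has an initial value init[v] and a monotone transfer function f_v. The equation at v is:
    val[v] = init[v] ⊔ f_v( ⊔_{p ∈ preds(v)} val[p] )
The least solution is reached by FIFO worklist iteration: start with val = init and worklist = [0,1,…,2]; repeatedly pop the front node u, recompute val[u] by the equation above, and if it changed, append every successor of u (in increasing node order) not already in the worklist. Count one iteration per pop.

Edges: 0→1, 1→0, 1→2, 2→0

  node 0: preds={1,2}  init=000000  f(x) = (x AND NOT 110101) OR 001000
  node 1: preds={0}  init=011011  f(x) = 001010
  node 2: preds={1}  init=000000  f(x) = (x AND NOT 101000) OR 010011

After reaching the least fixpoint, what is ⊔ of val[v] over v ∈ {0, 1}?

011011

Worklist (4 pops):
  #1 pop 0: in=011011 → 001010 (was 000000); enqueue []
  #2 pop 1: in=001010 → 011011 (no change)
  #3 pop 2: in=011011 → 010011 (was 000000); enqueue [0]
  #4 pop 0: in=011011 → 001010 (no change)

Fixpoint:
  val[0] = 001010
  val[1] = 011011
  val[2] = 010011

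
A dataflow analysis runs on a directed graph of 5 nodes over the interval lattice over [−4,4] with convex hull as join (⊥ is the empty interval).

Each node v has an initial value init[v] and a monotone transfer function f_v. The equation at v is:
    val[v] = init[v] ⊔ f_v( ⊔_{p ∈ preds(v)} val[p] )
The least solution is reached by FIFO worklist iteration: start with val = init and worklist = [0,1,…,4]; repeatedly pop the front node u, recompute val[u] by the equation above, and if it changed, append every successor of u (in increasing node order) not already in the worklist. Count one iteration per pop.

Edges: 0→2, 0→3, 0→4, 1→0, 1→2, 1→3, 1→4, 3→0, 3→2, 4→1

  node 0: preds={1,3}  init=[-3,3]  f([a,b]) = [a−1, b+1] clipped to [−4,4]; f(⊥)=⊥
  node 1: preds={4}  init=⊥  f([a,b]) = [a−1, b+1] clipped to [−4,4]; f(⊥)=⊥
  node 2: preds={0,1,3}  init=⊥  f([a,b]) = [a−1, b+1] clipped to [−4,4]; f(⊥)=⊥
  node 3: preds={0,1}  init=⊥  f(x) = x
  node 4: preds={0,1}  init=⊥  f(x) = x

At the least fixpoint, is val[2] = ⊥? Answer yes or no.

Iteration log — 13 steps:
  step 1. node 0  ⊔preds=⊥  new=[-3,3]  stable
  step 2. node 1  ⊔preds=⊥  new=⊥  stable
  step 3. node 2  ⊔preds=[-3,3]  new=[-4,4]  old=⊥  +wl: 
  step 4. node 3  ⊔preds=[-3,3]  new=[-3,3]  old=⊥  +wl: 0,2
  step 5. node 4  ⊔preds=[-3,3]  new=[-3,3]  old=⊥  +wl: 1
  step 6. node 0  ⊔preds=[-3,3]  new=[-4,4]  old=[-3,3]  +wl: 3,4
  step 7. node 2  ⊔preds=[-4,4]  new=[-4,4]  stable
  step 8. node 1  ⊔preds=[-3,3]  new=[-4,4]  old=⊥  +wl: 0,2
  step 9. node 3  ⊔preds=[-4,4]  new=[-4,4]  old=[-3,3]  +wl: 
  step 10. node 4  ⊔preds=[-4,4]  new=[-4,4]  old=[-3,3]  +wl: 1
  step 11. node 0  ⊔preds=[-4,4]  new=[-4,4]  stable
  step 12. node 2  ⊔preds=[-4,4]  new=[-4,4]  stable
  step 13. node 1  ⊔preds=[-4,4]  new=[-4,4]  stable

Least fixpoint reached:
  node 0: [-4,4]
  node 1: [-4,4]
  node 2: [-4,4]
  node 3: [-4,4]
  node 4: [-4,4]

no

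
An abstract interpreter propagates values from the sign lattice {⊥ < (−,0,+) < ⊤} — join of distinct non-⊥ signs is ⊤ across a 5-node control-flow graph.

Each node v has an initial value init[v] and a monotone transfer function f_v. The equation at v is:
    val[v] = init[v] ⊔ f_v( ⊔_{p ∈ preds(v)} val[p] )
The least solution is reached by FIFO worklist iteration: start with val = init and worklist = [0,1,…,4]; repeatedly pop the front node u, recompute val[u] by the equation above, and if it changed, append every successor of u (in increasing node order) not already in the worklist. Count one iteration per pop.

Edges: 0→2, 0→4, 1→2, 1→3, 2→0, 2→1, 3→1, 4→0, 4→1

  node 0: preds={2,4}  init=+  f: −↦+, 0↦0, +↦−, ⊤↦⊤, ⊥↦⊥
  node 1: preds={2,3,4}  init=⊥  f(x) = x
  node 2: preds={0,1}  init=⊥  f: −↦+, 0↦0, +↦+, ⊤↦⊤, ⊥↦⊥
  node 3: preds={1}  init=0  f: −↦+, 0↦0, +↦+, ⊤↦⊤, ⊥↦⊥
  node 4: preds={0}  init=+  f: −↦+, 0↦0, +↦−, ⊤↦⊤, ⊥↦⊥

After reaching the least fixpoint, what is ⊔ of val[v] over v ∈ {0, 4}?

⊤

Iteration log — 7 steps:
  step 1. node 0  ⊔preds=+  new=⊤  old=+  +wl: 
  step 2. node 1  ⊔preds=⊤  new=⊤  old=⊥  +wl: 
  step 3. node 2  ⊔preds=⊤  new=⊤  old=⊥  +wl: 0,1
  step 4. node 3  ⊔preds=⊤  new=⊤  old=0  +wl: 
  step 5. node 4  ⊔preds=⊤  new=⊤  old=+  +wl: 
  step 6. node 0  ⊔preds=⊤  new=⊤  stable
  step 7. node 1  ⊔preds=⊤  new=⊤  stable

Least fixpoint reached:
  node 0: ⊤
  node 1: ⊤
  node 2: ⊤
  node 3: ⊤
  node 4: ⊤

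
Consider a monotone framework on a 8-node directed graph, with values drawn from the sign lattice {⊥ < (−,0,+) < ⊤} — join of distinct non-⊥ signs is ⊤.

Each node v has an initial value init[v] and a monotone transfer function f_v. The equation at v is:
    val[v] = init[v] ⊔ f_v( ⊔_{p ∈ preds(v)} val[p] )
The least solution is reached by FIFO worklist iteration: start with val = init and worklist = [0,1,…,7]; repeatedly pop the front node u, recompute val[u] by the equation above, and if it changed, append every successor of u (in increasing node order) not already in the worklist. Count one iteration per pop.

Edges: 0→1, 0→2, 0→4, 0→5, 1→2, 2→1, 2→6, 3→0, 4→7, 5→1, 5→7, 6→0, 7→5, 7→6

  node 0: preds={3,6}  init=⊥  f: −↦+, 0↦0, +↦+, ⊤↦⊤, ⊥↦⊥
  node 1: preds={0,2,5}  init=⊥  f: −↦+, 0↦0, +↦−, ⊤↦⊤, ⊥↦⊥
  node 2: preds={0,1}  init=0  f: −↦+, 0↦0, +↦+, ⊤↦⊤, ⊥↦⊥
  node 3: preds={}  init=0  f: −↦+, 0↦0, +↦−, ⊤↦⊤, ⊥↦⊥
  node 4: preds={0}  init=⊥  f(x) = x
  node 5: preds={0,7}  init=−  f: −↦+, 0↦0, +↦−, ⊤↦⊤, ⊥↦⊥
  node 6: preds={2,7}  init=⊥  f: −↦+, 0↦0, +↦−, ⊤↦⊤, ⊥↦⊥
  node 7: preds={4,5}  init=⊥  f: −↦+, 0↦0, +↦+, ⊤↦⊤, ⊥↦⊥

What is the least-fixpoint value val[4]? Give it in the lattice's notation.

Worklist (16 pops):
  #1 pop 0: in=0 → 0 (was ⊥); enqueue []
  #2 pop 1: in=⊤ → ⊤ (was ⊥); enqueue []
  #3 pop 2: in=⊤ → ⊤ (was 0); enqueue [1]
  #4 pop 3: in=⊥ → 0 (no change)
  #5 pop 4: in=0 → 0 (was ⊥); enqueue []
  #6 pop 5: in=0 → ⊤ (was −); enqueue []
  #7 pop 6: in=⊤ → ⊤ (was ⊥); enqueue [0]
  #8 pop 7: in=⊤ → ⊤ (was ⊥); enqueue [5,6]
  #9 pop 1: in=⊤ → ⊤ (no change)
  #10 pop 0: in=⊤ → ⊤ (was 0); enqueue [1,2,4]
  #11 pop 5: in=⊤ → ⊤ (no change)
  #12 pop 6: in=⊤ → ⊤ (no change)
  #13 pop 1: in=⊤ → ⊤ (no change)
  #14 pop 2: in=⊤ → ⊤ (no change)
  #15 pop 4: in=⊤ → ⊤ (was 0); enqueue [7]
  #16 pop 7: in=⊤ → ⊤ (no change)

Fixpoint:
  val[0] = ⊤
  val[1] = ⊤
  val[2] = ⊤
  val[3] = 0
  val[4] = ⊤
  val[5] = ⊤
  val[6] = ⊤
  val[7] = ⊤

⊤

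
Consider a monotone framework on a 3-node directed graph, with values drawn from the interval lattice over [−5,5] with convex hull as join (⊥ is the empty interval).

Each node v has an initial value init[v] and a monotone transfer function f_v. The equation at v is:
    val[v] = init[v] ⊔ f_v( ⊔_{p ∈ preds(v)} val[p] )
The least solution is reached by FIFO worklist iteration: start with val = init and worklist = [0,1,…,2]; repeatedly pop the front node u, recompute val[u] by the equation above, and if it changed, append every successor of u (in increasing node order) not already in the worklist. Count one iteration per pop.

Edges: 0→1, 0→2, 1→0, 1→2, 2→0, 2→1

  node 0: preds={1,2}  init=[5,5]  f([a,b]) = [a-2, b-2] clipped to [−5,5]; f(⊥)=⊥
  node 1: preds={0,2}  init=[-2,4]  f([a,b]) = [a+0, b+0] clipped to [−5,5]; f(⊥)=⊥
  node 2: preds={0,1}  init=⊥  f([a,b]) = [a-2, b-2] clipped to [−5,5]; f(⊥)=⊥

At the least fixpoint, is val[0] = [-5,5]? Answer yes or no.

yes

Trace (7 dequeues):
  [1] u=0 | in [-2,4] | out [-4,5] | prev [5,5] | push {}
  [2] u=1 | in [-4,5] | out [-4,5] | prev [-2,4] | push {0}
  [3] u=2 | in [-4,5] | out [-5,3] | prev ⊥ | push {1}
  [4] u=0 | in [-5,5] | out [-5,5] | prev [-4,5] | push {2}
  [5] u=1 | in [-5,5] | out [-5,5] | prev [-4,5] | push {0}
  [6] u=2 | in [-5,5] | out [-5,3] | ==
  [7] u=0 | in [-5,5] | out [-5,5] | ==

Converged values:
  [0] [-5,5]
  [1] [-5,5]
  [2] [-5,3]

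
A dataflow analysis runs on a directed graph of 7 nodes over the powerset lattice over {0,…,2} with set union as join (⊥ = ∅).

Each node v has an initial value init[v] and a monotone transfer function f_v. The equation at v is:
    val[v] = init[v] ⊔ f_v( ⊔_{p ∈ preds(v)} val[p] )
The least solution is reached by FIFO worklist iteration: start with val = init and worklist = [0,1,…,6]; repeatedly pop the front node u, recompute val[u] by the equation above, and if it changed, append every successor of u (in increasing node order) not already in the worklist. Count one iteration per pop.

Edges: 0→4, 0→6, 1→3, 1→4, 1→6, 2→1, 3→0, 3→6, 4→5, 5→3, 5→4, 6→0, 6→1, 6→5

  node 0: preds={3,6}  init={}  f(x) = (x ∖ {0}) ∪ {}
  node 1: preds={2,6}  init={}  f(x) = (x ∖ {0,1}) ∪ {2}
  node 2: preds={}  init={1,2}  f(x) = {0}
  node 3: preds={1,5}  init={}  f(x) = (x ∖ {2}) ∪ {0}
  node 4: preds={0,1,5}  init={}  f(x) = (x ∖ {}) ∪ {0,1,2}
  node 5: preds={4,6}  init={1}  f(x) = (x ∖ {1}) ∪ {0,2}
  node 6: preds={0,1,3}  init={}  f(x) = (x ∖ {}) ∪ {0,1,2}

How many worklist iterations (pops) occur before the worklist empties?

Iteration log — 13 steps:
  step 1. node 0  ⊔preds={}  new={}  stable
  step 2. node 1  ⊔preds={1,2}  new={2}  old={}  +wl: 
  step 3. node 2  ⊔preds={}  new={0,1,2}  old={1,2}  +wl: 1
  step 4. node 3  ⊔preds={1,2}  new={0,1}  old={}  +wl: 0
  step 5. node 4  ⊔preds={1,2}  new={0,1,2}  old={}  +wl: 
  step 6. node 5  ⊔preds={0,1,2}  new={0,1,2}  old={1}  +wl: 3,4
  step 7. node 6  ⊔preds={0,1,2}  new={0,1,2}  old={}  +wl: 5
  step 8. node 1  ⊔preds={0,1,2}  new={2}  stable
  step 9. node 0  ⊔preds={0,1,2}  new={1,2}  old={}  +wl: 6
  step 10. node 3  ⊔preds={0,1,2}  new={0,1}  stable
  step 11. node 4  ⊔preds={0,1,2}  new={0,1,2}  stable
  step 12. node 5  ⊔preds={0,1,2}  new={0,1,2}  stable
  step 13. node 6  ⊔preds={0,1,2}  new={0,1,2}  stable

Least fixpoint reached:
  node 0: {1,2}
  node 1: {2}
  node 2: {0,1,2}
  node 3: {0,1}
  node 4: {0,1,2}
  node 5: {0,1,2}
  node 6: {0,1,2}

13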